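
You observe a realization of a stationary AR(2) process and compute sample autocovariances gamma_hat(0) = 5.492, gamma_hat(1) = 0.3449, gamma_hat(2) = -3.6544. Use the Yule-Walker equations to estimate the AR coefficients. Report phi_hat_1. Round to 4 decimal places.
\hat\phi_{1} = 0.1050

The Yule-Walker equations for an AR(p) process read, in matrix form,
  Gamma_p phi = r_p,   with   (Gamma_p)_{ij} = gamma(|i - j|),
                       (r_p)_i = gamma(i),   i,j = 1..p.
Substitute the sample gammas (Toeplitz matrix and right-hand side of size 2):
  Gamma_p = [[5.492, 0.3449], [0.3449, 5.492]]
  r_p     = [0.3449, -3.6544]
Written out:
  5.492 phi_1 + 0.3449 phi_2 = 0.3449
  0.3449 phi_1 + 5.492 phi_2 = -3.6544
Solve by Cramer's rule:
  det = gamma(0)^2 - gamma(1)^2 = (5.492)^2 - (0.3449)^2 = 30.162064 - 0.11895601 = 30.04310799
  phi_hat_1 = [gamma(1) gamma(0) - gamma(1) gamma(2)] / det = [(0.3449)(5.492) - (0.3449)(-3.6544)] / 30.04310799 = 3.15459336 / 30.04310799 = 0.105
  phi_hat_2 = [gamma(0) gamma(2) - gamma(1)^2] / det = [(5.492)(-3.6544) - (0.3449)^2] / 30.04310799 = -20.18892081 / 30.04310799 = -0.672
So phi_hat = [0.1050, -0.6720].
Therefore phi_hat_1 = 0.1050.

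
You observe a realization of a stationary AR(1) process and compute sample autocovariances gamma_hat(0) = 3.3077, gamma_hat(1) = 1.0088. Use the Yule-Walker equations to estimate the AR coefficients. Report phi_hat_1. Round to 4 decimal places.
\hat\phi_{1} = 0.3050

The Yule-Walker equations for an AR(p) process read, in matrix form,
  Gamma_p phi = r_p,   with   (Gamma_p)_{ij} = gamma(|i - j|),
                       (r_p)_i = gamma(i),   i,j = 1..p.
Substitute the sample gammas (Toeplitz matrix and right-hand side of size 1):
  Gamma_p = [[3.3077]]
  r_p     = [1.0088]
With p = 1 this is the single equation gamma(0) phi_1 = gamma(1):
  phi_hat_1 = gamma(1) / gamma(0) = 1.0088 / 3.3077 = 0.3050.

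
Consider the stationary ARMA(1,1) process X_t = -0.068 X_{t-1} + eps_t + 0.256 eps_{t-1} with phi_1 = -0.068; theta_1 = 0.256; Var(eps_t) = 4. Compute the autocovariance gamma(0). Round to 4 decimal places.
\gamma(0) = 4.1420

Multiply the model equation by X_{t-k} and take expectations. With theta_0 = psi_0 = 1 and psi_j the MA(infinity) weights, this gives
  gamma(k) - sum_i phi_i gamma(k-i) = c_k,
  c_k = sigma^2 * sum_{j=k..q} theta_j psi_{j-k}   (c_k = 0 for k > q),
using gamma(-m) = gamma(m).
psi-weights needed (psi_j = theta_j + sum_i phi_i psi_{j-i}):
  psi_1 = theta_1 + phi_1 = 0.256 + (-0.068) = 0.188
Right-hand sides:
  c_0 = sigma^2 (1 + theta_1 psi_1) = 4 * (1 + (0.256)(0.188)) = 4 * 1.048128 = 4.192512
  c_1 = sigma^2 theta_1 = 4 * (0.256) = 1.024
  c_2 = 0
Equations for k = 0 and k = 1 (AR order 1):
  gamma(0) = phi_1 gamma(1) + c_0
  gamma(1) = phi_1 gamma(0) + c_1
Substituting the second into the first: gamma(0) (1 - phi_1^2) = c_0 + phi_1 c_1, so
  gamma(0) = (c_0 + phi_1 c_1) / (1 - phi_1^2) = (4.192512 + (-0.068)(1.024)) / (1 - (-0.068)^2) = 4.12288 / 0.995376 = 4.142033.
Therefore gamma(0) = 4.1420 (to 4 decimal places).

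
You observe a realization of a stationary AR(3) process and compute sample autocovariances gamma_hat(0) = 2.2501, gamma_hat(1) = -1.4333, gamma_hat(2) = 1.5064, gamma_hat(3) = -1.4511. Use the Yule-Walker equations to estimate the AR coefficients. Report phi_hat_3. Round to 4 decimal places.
\hat\phi_{3} = -0.2620

The Yule-Walker equations for an AR(p) process read, in matrix form,
  Gamma_p phi = r_p,   with   (Gamma_p)_{ij} = gamma(|i - j|),
                       (r_p)_i = gamma(i),   i,j = 1..p.
Substitute the sample gammas (Toeplitz matrix and right-hand side of size 3):
  Gamma_p = [[2.2501, -1.4333, 1.5064], [-1.4333, 2.2501, -1.4333], [1.5064, -1.4333, 2.2501]]
  r_p     = [-1.4333, 1.5064, -1.4511]
Written out (R1..R3):
  (R1) 2.2501 phi_1 - 1.4333 phi_2 + 1.5064 phi_3 = -1.4333
  (R2) -1.4333 phi_1 + 2.2501 phi_2 - 1.4333 phi_3 = 1.5064
  (R3) 1.5064 phi_1 - 1.4333 phi_2 + 2.2501 phi_3 = -1.4511
Gaussian elimination:
  R2 <- R2 - (-1.4333/2.2501) R1 = R2 - (-0.636994) R1:  1.337097 phi_2 - 0.473732 phi_3 = 0.593397
  R3 <- R3 - (1.5064/2.2501) R1 = R3 - (0.669481) R1:  -0.473732 phi_2 + 1.241593 phi_3 = -0.491532
  R3 <- R3 - (-0.473732/1.337097) R2 = R3 - (-0.354299) R2:  1.07375 phi_3 = -0.281292
Back-substitution:
  phi_hat_3 = -0.281292 / 1.07375 = -0.261972
  phi_hat_2 = (0.593397 - (-0.473732)(-0.261972)) / 1.337097 = 0.350978
  phi_hat_1 = (-1.4333 - (-1.4333)(0.350978) - (1.5064)(-0.261972)) / 2.2501 = -0.238038
So phi_hat = [-0.2380, 0.3510, -0.2620].
Therefore phi_hat_3 = -0.2620.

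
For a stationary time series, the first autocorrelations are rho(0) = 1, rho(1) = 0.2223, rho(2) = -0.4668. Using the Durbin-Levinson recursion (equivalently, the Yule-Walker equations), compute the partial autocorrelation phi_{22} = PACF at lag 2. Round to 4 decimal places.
\phi_{22} = -0.5431

The PACF at lag k is phi_{kk}, the last component of the solution
to the Yule-Walker system G_k phi = r_k where
  (G_k)_{ij} = rho(|i - j|), (r_k)_i = rho(i), i,j = 1..k.
Equivalently, Durbin-Levinson gives phi_{kk} iteratively:
  phi_{11} = rho(1)
  phi_{kk} = [rho(k) - sum_{j=1..k-1} phi_{k-1,j} rho(k-j)]
            / [1 - sum_{j=1..k-1} phi_{k-1,j} rho(j)],
  phi_{k,j} = phi_{k-1,j} - phi_{kk} phi_{k-1,k-j},  j = 1..k-1.
Step k = 1:
  phi_11 = rho(1) = 0.2223.
Step k = 2:
  phi_22 = [rho(2) - phi_11 rho(1)] / [1 - phi_11 rho(1)] = [-0.4668 - (0.2223)(0.2223)] / [1 - (0.2223)(0.2223)]
         = -0.51621729 / 0.95058271 = -0.5431.
Therefore phi_{22} = -0.5431.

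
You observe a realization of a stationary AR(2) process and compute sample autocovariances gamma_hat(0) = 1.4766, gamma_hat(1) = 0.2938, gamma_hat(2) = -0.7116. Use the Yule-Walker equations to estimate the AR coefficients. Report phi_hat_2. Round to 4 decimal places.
\hat\phi_{2} = -0.5430

The Yule-Walker equations for an AR(p) process read, in matrix form,
  Gamma_p phi = r_p,   with   (Gamma_p)_{ij} = gamma(|i - j|),
                       (r_p)_i = gamma(i),   i,j = 1..p.
Substitute the sample gammas (Toeplitz matrix and right-hand side of size 2):
  Gamma_p = [[1.4766, 0.2938], [0.2938, 1.4766]]
  r_p     = [0.2938, -0.7116]
Written out:
  1.4766 phi_1 + 0.2938 phi_2 = 0.2938
  0.2938 phi_1 + 1.4766 phi_2 = -0.7116
Solve by Cramer's rule:
  det = gamma(0)^2 - gamma(1)^2 = (1.4766)^2 - (0.2938)^2 = 2.18034756 - 0.08631844 = 2.09402912
  phi_hat_1 = [gamma(1) gamma(0) - gamma(1) gamma(2)] / det = [(0.2938)(1.4766) - (0.2938)(-0.7116)] / 2.09402912 = 0.64289316 / 2.09402912 = 0.307
  phi_hat_2 = [gamma(0) gamma(2) - gamma(1)^2] / det = [(1.4766)(-0.7116) - (0.2938)^2] / 2.09402912 = -1.137067 / 2.09402912 = -0.543
So phi_hat = [0.3070, -0.5430].
Therefore phi_hat_2 = -0.5430.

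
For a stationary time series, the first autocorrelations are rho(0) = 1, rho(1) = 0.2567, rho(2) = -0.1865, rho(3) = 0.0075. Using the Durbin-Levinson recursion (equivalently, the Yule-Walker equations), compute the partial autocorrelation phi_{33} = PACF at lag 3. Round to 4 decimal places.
\phi_{33} = 0.1590

The PACF at lag k is phi_{kk}, the last component of the solution
to the Yule-Walker system G_k phi = r_k where
  (G_k)_{ij} = rho(|i - j|), (r_k)_i = rho(i), i,j = 1..k.
Equivalently, Durbin-Levinson gives phi_{kk} iteratively:
  phi_{11} = rho(1)
  phi_{kk} = [rho(k) - sum_{j=1..k-1} phi_{k-1,j} rho(k-j)]
            / [1 - sum_{j=1..k-1} phi_{k-1,j} rho(j)],
  phi_{k,j} = phi_{k-1,j} - phi_{kk} phi_{k-1,k-j},  j = 1..k-1.
Step k = 1:
  phi_11 = rho(1) = 0.2567.
Step k = 2:
  phi_22 = [rho(2) - phi_11 rho(1)] / [1 - phi_11 rho(1)] = [-0.1865 - (0.2567)(0.2567)] / [1 - (0.2567)(0.2567)]
         = -0.25239489 / 0.93410511 = -0.2702.
  Update: phi_21 = phi_11 - phi_22 phi_11 = 0.2567 - (-0.2702)(0.2567) = 0.32606.
Step k = 3:
  phi_33 = [rho(3) - phi_21 rho(2) - phi_22 rho(1)] / [1 - phi_21 rho(1) - phi_22 rho(2)]
    numerator   = 0.0075 - (0.32606)(-0.1865) - (-0.2702)(0.2567) = 0.13767049
    denominator = 1 - (0.32606)(0.2567) - (-0.2702)(-0.1865) = 0.86590809
  phi_33 = 0.13767049 / 0.86590809 = 0.159.
Therefore phi_{33} = 0.1590.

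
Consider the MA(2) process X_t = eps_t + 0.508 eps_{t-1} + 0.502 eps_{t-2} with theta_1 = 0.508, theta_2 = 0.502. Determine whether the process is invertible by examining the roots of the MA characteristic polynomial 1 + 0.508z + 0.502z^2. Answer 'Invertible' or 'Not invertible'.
\text{Invertible}

The MA(q) characteristic polynomial is P(z) = 1 + 0.508z + 0.502z^2.
Invertibility requires all roots to lie outside the unit circle, i.e. |z| > 1 for every root.
Set 1 + (0.508) z + (0.502) z^2 = 0, i.e. a z^2 + b z + c = 0 with a = 0.502, b = 0.508, c = 1.
Discriminant D = b^2 - 4ac = (0.508)^2 - 4*(0.502)*1 = 0.258064 - (2.008) = -1.749936.
D < 0, so the roots are the complex-conjugate pair z = (-b +/- i sqrt(-D)) / (2a) = -0.506 +/- 1.3176i.
For a conjugate pair |z|^2 = z * conj(z) = (product of roots) = c/a = 1/(0.502) = 1.992032, so |z| = sqrt(1.992032) = 1.4114 for both roots.
Moduli of all roots: 1.4114, 1.4114.
All moduli strictly greater than 1? Yes.
Verdict: Invertible.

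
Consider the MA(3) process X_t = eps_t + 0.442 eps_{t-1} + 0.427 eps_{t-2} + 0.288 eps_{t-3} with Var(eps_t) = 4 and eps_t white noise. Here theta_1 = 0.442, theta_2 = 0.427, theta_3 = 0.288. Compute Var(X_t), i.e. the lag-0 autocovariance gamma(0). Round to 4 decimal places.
\gamma(0) = 5.8425

For an MA(q) process X_t = eps_t + sum_i theta_i eps_{t-i} with
Var(eps_t) = sigma^2, the variance is
  gamma(0) = sigma^2 * (1 + sum_i theta_i^2).
  sum_i theta_i^2 = (0.442)^2 + (0.427)^2 + (0.288)^2 = 0.195364 + 0.182329 + 0.082944 = 0.460637.
  gamma(0) = 4 * (1 + 0.460637) = 4 * 1.460637 = 5.842548, which rounds to 5.8425.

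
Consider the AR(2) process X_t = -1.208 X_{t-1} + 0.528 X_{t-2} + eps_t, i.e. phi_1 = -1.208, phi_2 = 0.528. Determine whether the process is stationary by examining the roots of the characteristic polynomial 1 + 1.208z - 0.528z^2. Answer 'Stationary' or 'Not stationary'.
\text{Not stationary}

The AR(p) characteristic polynomial is P(z) = 1 + 1.208z - 0.528z^2.
Stationarity requires all roots to lie outside the unit circle, i.e. |z| > 1 for every root.
Set 1 + (1.208) z + (-0.528) z^2 = 0, i.e. a z^2 + b z + c = 0 with a = -0.528, b = 1.208, c = 1.
Discriminant D = b^2 - 4ac = (1.208)^2 - 4*(-0.528)*1 = 1.459264 - (-2.112) = 3.571264.
D >= 0, so the roots are real: z = (-b +/- sqrt(D)) / (2a) = (-1.208 +/- 1.889779) / (-1.056).
  z_1 = (-1.208 + 1.889779) / (-1.056) = -0.6456,   |z_1| = 0.6456.
  z_2 = (-1.208 - 1.889779) / (-1.056) = 2.9335,   |z_2| = 2.9335.
Moduli of all roots: 0.6456, 2.9335.
All moduli strictly greater than 1? No.
Verdict: Not stationary.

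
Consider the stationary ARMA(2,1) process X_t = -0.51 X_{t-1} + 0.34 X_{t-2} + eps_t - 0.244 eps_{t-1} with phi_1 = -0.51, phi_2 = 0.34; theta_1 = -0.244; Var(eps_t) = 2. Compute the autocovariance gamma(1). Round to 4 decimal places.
\gamma(1) = -6.9705

Multiply the model equation by X_{t-k} and take expectations. With theta_0 = psi_0 = 1 and psi_j the MA(infinity) weights, this gives
  gamma(k) - sum_i phi_i gamma(k-i) = c_k,
  c_k = sigma^2 * sum_{j=k..q} theta_j psi_{j-k}   (c_k = 0 for k > q),
using gamma(-m) = gamma(m).
psi-weights needed (psi_j = theta_j + sum_i phi_i psi_{j-i}):
  psi_1 = theta_1 + phi_1 = -0.244 + (-0.51) = -0.754
Right-hand sides:
  c_0 = sigma^2 (1 + theta_1 psi_1) = 2 * (1 + (-0.244)(-0.754)) = 2 * 1.183976 = 2.367952
  c_1 = sigma^2 theta_1 = 2 * (-0.244) = -0.488
  c_2 = 0
Equations for k = 0, 1, 2 (AR order 2, c_2 = 0):
  (E0) gamma(0) = phi_1 gamma(1) + phi_2 gamma(2) + c_0
  (E1) gamma(1) = phi_1 gamma(0) + phi_2 gamma(1) + c_1
  (E2) gamma(2) = phi_1 gamma(1) + phi_2 gamma(0)
From (E1): gamma(1) = A gamma(0) + B with
  A = phi_1 / (1 - phi_2) = -0.51 / 0.66 = -0.772727,   B = c_1 / (1 - phi_2) = -0.488 / 0.66 = -0.739394.
Insert (E2) into (E0): gamma(0) (1 - phi_2^2) = phi_1 (1 + phi_2) gamma(1) + c_0.
  phi_1 (1 + phi_2) = (-0.51)(1.34) = -0.6834,   1 - phi_2^2 = 0.8844.
Replace gamma(1) by A gamma(0) + B and collect gamma(0):
  gamma(0) [0.8844 - (-0.6834)(-0.772727)] = (-0.6834)(-0.739394) + 2.367952
  gamma(0) * 0.356318 = 2.873254
  gamma(0) = 2.873254 / 0.356318 = 8.063731.
  gamma(1) = A gamma(0) + B = (-0.772727)(8.063731) + (-0.739394) = -6.970458.
Therefore gamma(1) = -6.9705 (to 4 decimal places).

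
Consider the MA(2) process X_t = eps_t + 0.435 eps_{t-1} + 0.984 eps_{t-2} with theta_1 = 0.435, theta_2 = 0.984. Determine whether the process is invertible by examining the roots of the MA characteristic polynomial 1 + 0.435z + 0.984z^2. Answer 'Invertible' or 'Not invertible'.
\text{Invertible}

The MA(q) characteristic polynomial is P(z) = 1 + 0.435z + 0.984z^2.
Invertibility requires all roots to lie outside the unit circle, i.e. |z| > 1 for every root.
Set 1 + (0.435) z + (0.984) z^2 = 0, i.e. a z^2 + b z + c = 0 with a = 0.984, b = 0.435, c = 1.
Discriminant D = b^2 - 4ac = (0.435)^2 - 4*(0.984)*1 = 0.189225 - (3.936) = -3.746775.
D < 0, so the roots are the complex-conjugate pair z = (-b +/- i sqrt(-D)) / (2a) = -0.221 +/- 0.9836i.
For a conjugate pair |z|^2 = z * conj(z) = (product of roots) = c/a = 1/(0.984) = 1.01626, so |z| = sqrt(1.01626) = 1.0081 for both roots.
Moduli of all roots: 1.0081, 1.0081.
All moduli strictly greater than 1? Yes.
Verdict: Invertible.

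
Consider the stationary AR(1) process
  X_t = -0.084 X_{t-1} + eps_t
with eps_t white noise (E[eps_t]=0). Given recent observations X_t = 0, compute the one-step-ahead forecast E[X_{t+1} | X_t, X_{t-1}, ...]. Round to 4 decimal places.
E[X_{t+1} \mid \mathcal F_t] = 0.0000

For an AR(p) model X_t = c + sum_i phi_i X_{t-i} + eps_t, the
one-step-ahead conditional mean is
  E[X_{t+1} | X_t, ...] = c + sum_i phi_i X_{t+1-i}.
Substitute known values:
  E[X_{t+1} | ...] = (-0.084) * (0)
                   = 0.0000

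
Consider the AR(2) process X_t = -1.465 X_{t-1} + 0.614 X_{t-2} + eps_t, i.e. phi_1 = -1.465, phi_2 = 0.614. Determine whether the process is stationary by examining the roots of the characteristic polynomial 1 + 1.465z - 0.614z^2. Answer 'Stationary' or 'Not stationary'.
\text{Not stationary}

The AR(p) characteristic polynomial is P(z) = 1 + 1.465z - 0.614z^2.
Stationarity requires all roots to lie outside the unit circle, i.e. |z| > 1 for every root.
Set 1 + (1.465) z + (-0.614) z^2 = 0, i.e. a z^2 + b z + c = 0 with a = -0.614, b = 1.465, c = 1.
Discriminant D = b^2 - 4ac = (1.465)^2 - 4*(-0.614)*1 = 2.146225 - (-2.456) = 4.602225.
D >= 0, so the roots are real: z = (-b +/- sqrt(D)) / (2a) = (-1.465 +/- 2.14528) / (-1.228).
  z_1 = (-1.465 + 2.14528) / (-1.228) = -0.554,   |z_1| = 0.554.
  z_2 = (-1.465 - 2.14528) / (-1.228) = 2.94,   |z_2| = 2.94.
Moduli of all roots: 0.5540, 2.9400.
All moduli strictly greater than 1? No.
Verdict: Not stationary.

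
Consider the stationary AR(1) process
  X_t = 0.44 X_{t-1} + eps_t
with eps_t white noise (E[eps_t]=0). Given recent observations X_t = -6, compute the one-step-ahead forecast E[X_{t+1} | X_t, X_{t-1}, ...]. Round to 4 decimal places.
E[X_{t+1} \mid \mathcal F_t] = -2.6400

For an AR(p) model X_t = c + sum_i phi_i X_{t-i} + eps_t, the
one-step-ahead conditional mean is
  E[X_{t+1} | X_t, ...] = c + sum_i phi_i X_{t+1-i}.
Substitute known values:
  E[X_{t+1} | ...] = (0.44) * (-6)
                   = -2.6400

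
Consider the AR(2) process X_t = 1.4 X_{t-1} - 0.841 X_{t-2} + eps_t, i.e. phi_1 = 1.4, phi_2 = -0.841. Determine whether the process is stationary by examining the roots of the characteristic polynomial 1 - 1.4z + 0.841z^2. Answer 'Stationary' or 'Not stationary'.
\text{Stationary}

The AR(p) characteristic polynomial is P(z) = 1 - 1.4z + 0.841z^2.
Stationarity requires all roots to lie outside the unit circle, i.e. |z| > 1 for every root.
Set 1 + (-1.4) z + (0.841) z^2 = 0, i.e. a z^2 + b z + c = 0 with a = 0.841, b = -1.4, c = 1.
Discriminant D = b^2 - 4ac = (-1.4)^2 - 4*(0.841)*1 = 1.96 - (3.364) = -1.404.
D < 0, so the roots are the complex-conjugate pair z = (-b +/- i sqrt(-D)) / (2a) = 0.8323 +/- 0.7045i.
For a conjugate pair |z|^2 = z * conj(z) = (product of roots) = c/a = 1/(0.841) = 1.189061, so |z| = sqrt(1.189061) = 1.0904 for both roots.
Moduli of all roots: 1.0904, 1.0904.
All moduli strictly greater than 1? Yes.
Verdict: Stationary.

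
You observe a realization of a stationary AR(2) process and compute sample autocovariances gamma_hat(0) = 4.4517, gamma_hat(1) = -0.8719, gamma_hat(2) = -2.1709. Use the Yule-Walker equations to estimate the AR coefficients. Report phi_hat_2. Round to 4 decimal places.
\hat\phi_{2} = -0.5470

The Yule-Walker equations for an AR(p) process read, in matrix form,
  Gamma_p phi = r_p,   with   (Gamma_p)_{ij} = gamma(|i - j|),
                       (r_p)_i = gamma(i),   i,j = 1..p.
Substitute the sample gammas (Toeplitz matrix and right-hand side of size 2):
  Gamma_p = [[4.4517, -0.8719], [-0.8719, 4.4517]]
  r_p     = [-0.8719, -2.1709]
Written out:
  4.4517 phi_1 - 0.8719 phi_2 = -0.8719
  -0.8719 phi_1 + 4.4517 phi_2 = -2.1709
Solve by Cramer's rule:
  det = gamma(0)^2 - gamma(1)^2 = (4.4517)^2 - (-0.8719)^2 = 19.81763289 - 0.76020961 = 19.05742328
  phi_hat_1 = [gamma(1) gamma(0) - gamma(1) gamma(2)] / det = [(-0.8719)(4.4517) - (-0.8719)(-2.1709)] / 19.05742328 = -5.77424494 / 19.05742328 = -0.303
  phi_hat_2 = [gamma(0) gamma(2) - gamma(1)^2] / det = [(4.4517)(-2.1709) - (-0.8719)^2] / 19.05742328 = -10.42440514 / 19.05742328 = -0.547
So phi_hat = [-0.3030, -0.5470].
Therefore phi_hat_2 = -0.5470.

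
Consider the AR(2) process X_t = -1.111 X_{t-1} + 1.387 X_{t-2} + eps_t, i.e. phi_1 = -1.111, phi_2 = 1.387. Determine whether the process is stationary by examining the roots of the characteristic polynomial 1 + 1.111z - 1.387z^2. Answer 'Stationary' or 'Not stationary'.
\text{Not stationary}

The AR(p) characteristic polynomial is P(z) = 1 + 1.111z - 1.387z^2.
Stationarity requires all roots to lie outside the unit circle, i.e. |z| > 1 for every root.
Set 1 + (1.111) z + (-1.387) z^2 = 0, i.e. a z^2 + b z + c = 0 with a = -1.387, b = 1.111, c = 1.
Discriminant D = b^2 - 4ac = (1.111)^2 - 4*(-1.387)*1 = 1.234321 - (-5.548) = 6.782321.
D >= 0, so the roots are real: z = (-b +/- sqrt(D)) / (2a) = (-1.111 +/- 2.604289) / (-2.774).
  z_1 = (-1.111 + 2.604289) / (-2.774) = -0.5383,   |z_1| = 0.5383.
  z_2 = (-1.111 - 2.604289) / (-2.774) = 1.3393,   |z_2| = 1.3393.
Moduli of all roots: 0.5383, 1.3393.
All moduli strictly greater than 1? No.
Verdict: Not stationary.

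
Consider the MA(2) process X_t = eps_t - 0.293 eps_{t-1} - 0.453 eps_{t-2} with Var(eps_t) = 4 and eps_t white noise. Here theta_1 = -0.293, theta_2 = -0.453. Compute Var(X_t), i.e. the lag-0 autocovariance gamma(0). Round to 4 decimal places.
\gamma(0) = 5.1642

For an MA(q) process X_t = eps_t + sum_i theta_i eps_{t-i} with
Var(eps_t) = sigma^2, the variance is
  gamma(0) = sigma^2 * (1 + sum_i theta_i^2).
  sum_i theta_i^2 = (-0.293)^2 + (-0.453)^2 = 0.085849 + 0.205209 = 0.291058.
  gamma(0) = 4 * (1 + 0.291058) = 4 * 1.291058 = 5.164232, which rounds to 5.1642.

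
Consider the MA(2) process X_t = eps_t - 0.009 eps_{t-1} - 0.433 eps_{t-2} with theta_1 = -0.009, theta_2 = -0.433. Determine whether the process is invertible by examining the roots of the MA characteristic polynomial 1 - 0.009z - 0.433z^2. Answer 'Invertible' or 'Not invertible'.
\text{Invertible}

The MA(q) characteristic polynomial is P(z) = 1 - 0.009z - 0.433z^2.
Invertibility requires all roots to lie outside the unit circle, i.e. |z| > 1 for every root.
Set 1 + (-0.009) z + (-0.433) z^2 = 0, i.e. a z^2 + b z + c = 0 with a = -0.433, b = -0.009, c = 1.
Discriminant D = b^2 - 4ac = (-0.009)^2 - 4*(-0.433)*1 = 0.000081 - (-1.732) = 1.732081.
D >= 0, so the roots are real: z = (-b +/- sqrt(D)) / (2a) = (0.009 +/- 1.316085) / (-0.866).
  z_1 = (0.009 + 1.316085) / (-0.866) = -1.5301,   |z_1| = 1.5301.
  z_2 = (0.009 - 1.316085) / (-0.866) = 1.5093,   |z_2| = 1.5093.
Moduli of all roots: 1.5301, 1.5093.
All moduli strictly greater than 1? Yes.
Verdict: Invertible.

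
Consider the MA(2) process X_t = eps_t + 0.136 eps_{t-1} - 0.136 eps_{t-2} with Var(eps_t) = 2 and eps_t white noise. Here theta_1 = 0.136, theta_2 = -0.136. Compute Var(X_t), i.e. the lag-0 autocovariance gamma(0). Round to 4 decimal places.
\gamma(0) = 2.0740

For an MA(q) process X_t = eps_t + sum_i theta_i eps_{t-i} with
Var(eps_t) = sigma^2, the variance is
  gamma(0) = sigma^2 * (1 + sum_i theta_i^2).
  sum_i theta_i^2 = (0.136)^2 + (-0.136)^2 = 0.018496 + 0.018496 = 0.036992.
  gamma(0) = 2 * (1 + 0.036992) = 2 * 1.036992 = 2.073984, which rounds to 2.0740.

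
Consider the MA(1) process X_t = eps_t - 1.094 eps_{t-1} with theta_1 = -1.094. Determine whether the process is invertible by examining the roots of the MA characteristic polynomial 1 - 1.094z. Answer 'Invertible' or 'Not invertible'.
\text{Not invertible}

The MA(q) characteristic polynomial is P(z) = 1 - 1.094z.
Invertibility requires all roots to lie outside the unit circle, i.e. |z| > 1 for every root.
This is linear in z: 1 + (-1.094) z = 0  =>  z = -1/(-1.094) = 0.914077,  |z| = 0.914077.
Moduli of all roots: 0.9141.
All moduli strictly greater than 1? No.
Verdict: Not invertible.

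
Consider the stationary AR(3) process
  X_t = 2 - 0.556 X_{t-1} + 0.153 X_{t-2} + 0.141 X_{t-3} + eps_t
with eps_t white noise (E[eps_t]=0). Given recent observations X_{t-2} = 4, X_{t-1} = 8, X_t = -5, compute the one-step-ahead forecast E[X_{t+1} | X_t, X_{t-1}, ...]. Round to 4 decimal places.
E[X_{t+1} \mid \mathcal F_t] = 6.5680

For an AR(p) model X_t = c + sum_i phi_i X_{t-i} + eps_t, the
one-step-ahead conditional mean is
  E[X_{t+1} | X_t, ...] = c + sum_i phi_i X_{t+1-i}.
Substitute known values:
  E[X_{t+1} | ...] = 2 + (-0.556) * (-5) + (0.153) * (8) + (0.141) * (4)
                   = 6.5680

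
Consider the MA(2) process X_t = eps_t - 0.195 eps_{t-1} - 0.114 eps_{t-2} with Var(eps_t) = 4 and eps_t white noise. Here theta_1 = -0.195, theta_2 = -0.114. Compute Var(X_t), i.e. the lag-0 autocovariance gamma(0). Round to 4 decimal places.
\gamma(0) = 4.2041

For an MA(q) process X_t = eps_t + sum_i theta_i eps_{t-i} with
Var(eps_t) = sigma^2, the variance is
  gamma(0) = sigma^2 * (1 + sum_i theta_i^2).
  sum_i theta_i^2 = (-0.195)^2 + (-0.114)^2 = 0.038025 + 0.012996 = 0.051021.
  gamma(0) = 4 * (1 + 0.051021) = 4 * 1.051021 = 4.204084, which rounds to 4.2041.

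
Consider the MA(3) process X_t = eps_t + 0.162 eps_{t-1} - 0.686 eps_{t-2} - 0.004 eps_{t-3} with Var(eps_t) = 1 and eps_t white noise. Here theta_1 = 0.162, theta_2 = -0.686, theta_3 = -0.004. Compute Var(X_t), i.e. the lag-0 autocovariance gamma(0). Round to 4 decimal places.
\gamma(0) = 1.4969

For an MA(q) process X_t = eps_t + sum_i theta_i eps_{t-i} with
Var(eps_t) = sigma^2, the variance is
  gamma(0) = sigma^2 * (1 + sum_i theta_i^2).
  sum_i theta_i^2 = (0.162)^2 + (-0.686)^2 + (-0.004)^2 = 0.026244 + 0.470596 + 0.000016 = 0.496856.
  gamma(0) = 1 * (1 + 0.496856) = 1 * 1.496856 = 1.496856, which rounds to 1.4969.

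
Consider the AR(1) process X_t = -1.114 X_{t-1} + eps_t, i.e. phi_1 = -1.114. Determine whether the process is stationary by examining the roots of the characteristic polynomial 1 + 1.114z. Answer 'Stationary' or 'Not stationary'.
\text{Not stationary}

The AR(p) characteristic polynomial is P(z) = 1 + 1.114z.
Stationarity requires all roots to lie outside the unit circle, i.e. |z| > 1 for every root.
This is linear in z: 1 + (1.114) z = 0  =>  z = -1/(1.114) = -0.897666,  |z| = 0.897666.
Moduli of all roots: 0.8977.
All moduli strictly greater than 1? No.
Verdict: Not stationary.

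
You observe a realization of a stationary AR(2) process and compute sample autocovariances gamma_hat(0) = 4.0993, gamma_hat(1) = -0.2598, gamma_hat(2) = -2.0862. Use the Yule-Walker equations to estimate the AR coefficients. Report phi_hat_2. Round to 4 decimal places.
\hat\phi_{2} = -0.5150

The Yule-Walker equations for an AR(p) process read, in matrix form,
  Gamma_p phi = r_p,   with   (Gamma_p)_{ij} = gamma(|i - j|),
                       (r_p)_i = gamma(i),   i,j = 1..p.
Substitute the sample gammas (Toeplitz matrix and right-hand side of size 2):
  Gamma_p = [[4.0993, -0.2598], [-0.2598, 4.0993]]
  r_p     = [-0.2598, -2.0862]
Written out:
  4.0993 phi_1 - 0.2598 phi_2 = -0.2598
  -0.2598 phi_1 + 4.0993 phi_2 = -2.0862
Solve by Cramer's rule:
  det = gamma(0)^2 - gamma(1)^2 = (4.0993)^2 - (-0.2598)^2 = 16.80426049 - 0.06749604 = 16.73676445
  phi_hat_1 = [gamma(1) gamma(0) - gamma(1) gamma(2)] / det = [(-0.2598)(4.0993) - (-0.2598)(-2.0862)] / 16.73676445 = -1.6069929 / 16.73676445 = -0.096
  phi_hat_2 = [gamma(0) gamma(2) - gamma(1)^2] / det = [(4.0993)(-2.0862) - (-0.2598)^2] / 16.73676445 = -8.6194557 / 16.73676445 = -0.515
So phi_hat = [-0.0960, -0.5150].
Therefore phi_hat_2 = -0.5150.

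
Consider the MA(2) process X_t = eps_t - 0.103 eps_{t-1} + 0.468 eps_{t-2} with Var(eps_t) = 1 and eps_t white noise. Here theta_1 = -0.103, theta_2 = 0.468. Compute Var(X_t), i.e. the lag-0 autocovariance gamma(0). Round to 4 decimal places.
\gamma(0) = 1.2296

For an MA(q) process X_t = eps_t + sum_i theta_i eps_{t-i} with
Var(eps_t) = sigma^2, the variance is
  gamma(0) = sigma^2 * (1 + sum_i theta_i^2).
  sum_i theta_i^2 = (-0.103)^2 + (0.468)^2 = 0.010609 + 0.219024 = 0.229633.
  gamma(0) = 1 * (1 + 0.229633) = 1 * 1.229633 = 1.229633, which rounds to 1.2296.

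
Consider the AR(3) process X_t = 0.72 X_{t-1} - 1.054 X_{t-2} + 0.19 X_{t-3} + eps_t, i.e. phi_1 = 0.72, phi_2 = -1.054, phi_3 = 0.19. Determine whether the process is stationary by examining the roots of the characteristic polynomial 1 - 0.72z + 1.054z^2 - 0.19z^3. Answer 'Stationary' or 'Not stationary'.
\text{Stationary}

The AR(p) characteristic polynomial is P(z) = 1 - 0.72z + 1.054z^2 - 0.19z^3.
Stationarity requires all roots to lie outside the unit circle, i.e. |z| > 1 for every root.
Degree 3: look for a simple real root z0 first, then factor out (1 - z/z0) and solve the remaining quadratic.
Testing z0 = 5: P(5) = 1 + (-0.72)(5) + (1.054)(5)^2 + (-0.19)(5)^3
  = 1 + (-3.6) + (26.35) + (-23.75) = 0.  So z_0 = 5 is a root, |z_0| = 5.
Divide out the factor (1 - 0.2 z) = (1 - z/z0) (since 1/z0 = 0.2):
  P(z) = (1 - 0.2 z)(1 + (-0.52) z + (0.95) z^2)
  [check: z-coef -0.52 - (0.2) = -0.72; z^2-coef 0.95 - (0.2)(-0.52) = 1.054; z^3-coef -(0.2)(0.95) = -0.19.]
Remaining roots from the quadratic factor 1 + (-0.52) z + (0.95) z^2:
  Set 1 + (-0.52) z + (0.95) z^2 = 0, i.e. a z^2 + b z + c = 0 with a = 0.95, b = -0.52, c = 1.
  Discriminant D = b^2 - 4ac = (-0.52)^2 - 4*(0.95)*1 = 0.2704 - (3.8) = -3.5296.
  D < 0, so the roots are the complex-conjugate pair z = (-b +/- i sqrt(-D)) / (2a) = 0.2737 +/- 0.9888i.
  For a conjugate pair |z|^2 = z * conj(z) = (product of roots) = c/a = 1/(0.95) = 1.052632, so |z| = sqrt(1.052632) = 1.026 for both roots.
Moduli of all roots: 5.0000, 1.0260, 1.0260.
All moduli strictly greater than 1? Yes.
Verdict: Stationary.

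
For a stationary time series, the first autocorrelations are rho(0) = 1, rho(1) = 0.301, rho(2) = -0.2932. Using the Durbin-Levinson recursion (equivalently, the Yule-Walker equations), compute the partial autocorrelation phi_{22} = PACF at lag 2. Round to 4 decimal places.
\phi_{22} = -0.4220

The PACF at lag k is phi_{kk}, the last component of the solution
to the Yule-Walker system G_k phi = r_k where
  (G_k)_{ij} = rho(|i - j|), (r_k)_i = rho(i), i,j = 1..k.
Equivalently, Durbin-Levinson gives phi_{kk} iteratively:
  phi_{11} = rho(1)
  phi_{kk} = [rho(k) - sum_{j=1..k-1} phi_{k-1,j} rho(k-j)]
            / [1 - sum_{j=1..k-1} phi_{k-1,j} rho(j)],
  phi_{k,j} = phi_{k-1,j} - phi_{kk} phi_{k-1,k-j},  j = 1..k-1.
Step k = 1:
  phi_11 = rho(1) = 0.301.
Step k = 2:
  phi_22 = [rho(2) - phi_11 rho(1)] / [1 - phi_11 rho(1)] = [-0.2932 - (0.301)(0.301)] / [1 - (0.301)(0.301)]
         = -0.383801 / 0.909399 = -0.422.
Therefore phi_{22} = -0.4220.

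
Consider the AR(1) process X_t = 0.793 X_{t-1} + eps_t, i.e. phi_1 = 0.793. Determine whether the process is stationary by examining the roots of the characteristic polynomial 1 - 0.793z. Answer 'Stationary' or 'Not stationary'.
\text{Stationary}

The AR(p) characteristic polynomial is P(z) = 1 - 0.793z.
Stationarity requires all roots to lie outside the unit circle, i.e. |z| > 1 for every root.
This is linear in z: 1 + (-0.793) z = 0  =>  z = -1/(-0.793) = 1.261034,  |z| = 1.261034.
Moduli of all roots: 1.2610.
All moduli strictly greater than 1? Yes.
Verdict: Stationary.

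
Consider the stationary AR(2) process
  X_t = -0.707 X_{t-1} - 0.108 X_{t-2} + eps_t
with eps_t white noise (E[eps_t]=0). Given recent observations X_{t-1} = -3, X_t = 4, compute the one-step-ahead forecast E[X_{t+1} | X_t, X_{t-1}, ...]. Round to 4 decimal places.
E[X_{t+1} \mid \mathcal F_t] = -2.5040

For an AR(p) model X_t = c + sum_i phi_i X_{t-i} + eps_t, the
one-step-ahead conditional mean is
  E[X_{t+1} | X_t, ...] = c + sum_i phi_i X_{t+1-i}.
Substitute known values:
  E[X_{t+1} | ...] = (-0.707) * (4) + (-0.108) * (-3)
                   = -2.5040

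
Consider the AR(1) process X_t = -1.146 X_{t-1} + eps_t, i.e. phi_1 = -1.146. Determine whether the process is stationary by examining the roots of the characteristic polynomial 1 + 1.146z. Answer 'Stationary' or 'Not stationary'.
\text{Not stationary}

The AR(p) characteristic polynomial is P(z) = 1 + 1.146z.
Stationarity requires all roots to lie outside the unit circle, i.e. |z| > 1 for every root.
This is linear in z: 1 + (1.146) z = 0  =>  z = -1/(1.146) = -0.8726,  |z| = 0.8726.
Moduli of all roots: 0.8726.
All moduli strictly greater than 1? No.
Verdict: Not stationary.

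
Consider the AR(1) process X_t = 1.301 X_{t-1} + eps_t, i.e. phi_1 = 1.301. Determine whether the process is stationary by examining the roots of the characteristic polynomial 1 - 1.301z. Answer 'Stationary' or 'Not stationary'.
\text{Not stationary}

The AR(p) characteristic polynomial is P(z) = 1 - 1.301z.
Stationarity requires all roots to lie outside the unit circle, i.e. |z| > 1 for every root.
This is linear in z: 1 + (-1.301) z = 0  =>  z = -1/(-1.301) = 0.76864,  |z| = 0.76864.
Moduli of all roots: 0.7686.
All moduli strictly greater than 1? No.
Verdict: Not stationary.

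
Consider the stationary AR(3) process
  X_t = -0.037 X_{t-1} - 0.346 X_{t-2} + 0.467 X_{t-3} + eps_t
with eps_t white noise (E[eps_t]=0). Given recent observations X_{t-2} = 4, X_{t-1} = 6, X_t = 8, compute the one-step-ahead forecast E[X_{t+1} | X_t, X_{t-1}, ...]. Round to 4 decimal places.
E[X_{t+1} \mid \mathcal F_t] = -0.5040

For an AR(p) model X_t = c + sum_i phi_i X_{t-i} + eps_t, the
one-step-ahead conditional mean is
  E[X_{t+1} | X_t, ...] = c + sum_i phi_i X_{t+1-i}.
Substitute known values:
  E[X_{t+1} | ...] = (-0.037) * (8) + (-0.346) * (6) + (0.467) * (4)
                   = -0.5040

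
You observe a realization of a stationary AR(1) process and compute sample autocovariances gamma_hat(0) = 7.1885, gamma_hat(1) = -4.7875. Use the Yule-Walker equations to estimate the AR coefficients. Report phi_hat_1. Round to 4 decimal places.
\hat\phi_{1} = -0.6660

The Yule-Walker equations for an AR(p) process read, in matrix form,
  Gamma_p phi = r_p,   with   (Gamma_p)_{ij} = gamma(|i - j|),
                       (r_p)_i = gamma(i),   i,j = 1..p.
Substitute the sample gammas (Toeplitz matrix and right-hand side of size 1):
  Gamma_p = [[7.1885]]
  r_p     = [-4.7875]
With p = 1 this is the single equation gamma(0) phi_1 = gamma(1):
  phi_hat_1 = gamma(1) / gamma(0) = -4.7875 / 7.1885 = -0.6660.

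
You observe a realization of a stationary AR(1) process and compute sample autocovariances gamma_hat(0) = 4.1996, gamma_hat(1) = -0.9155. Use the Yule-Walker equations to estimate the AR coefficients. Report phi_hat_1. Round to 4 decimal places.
\hat\phi_{1} = -0.2180

The Yule-Walker equations for an AR(p) process read, in matrix form,
  Gamma_p phi = r_p,   with   (Gamma_p)_{ij} = gamma(|i - j|),
                       (r_p)_i = gamma(i),   i,j = 1..p.
Substitute the sample gammas (Toeplitz matrix and right-hand side of size 1):
  Gamma_p = [[4.1996]]
  r_p     = [-0.9155]
With p = 1 this is the single equation gamma(0) phi_1 = gamma(1):
  phi_hat_1 = gamma(1) / gamma(0) = -0.9155 / 4.1996 = -0.2180.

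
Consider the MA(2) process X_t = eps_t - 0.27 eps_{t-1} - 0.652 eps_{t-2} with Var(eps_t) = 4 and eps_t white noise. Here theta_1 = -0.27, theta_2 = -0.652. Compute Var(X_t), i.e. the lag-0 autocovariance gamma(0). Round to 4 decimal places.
\gamma(0) = 5.9920

For an MA(q) process X_t = eps_t + sum_i theta_i eps_{t-i} with
Var(eps_t) = sigma^2, the variance is
  gamma(0) = sigma^2 * (1 + sum_i theta_i^2).
  sum_i theta_i^2 = (-0.27)^2 + (-0.652)^2 = 0.0729 + 0.425104 = 0.498004.
  gamma(0) = 4 * (1 + 0.498004) = 4 * 1.498004 = 5.992016, which rounds to 5.9920.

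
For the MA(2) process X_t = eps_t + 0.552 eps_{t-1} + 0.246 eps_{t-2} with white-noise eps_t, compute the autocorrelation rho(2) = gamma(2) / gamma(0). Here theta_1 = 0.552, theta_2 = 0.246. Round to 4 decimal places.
\rho(2) = 0.1802

For an MA(q) process with theta_0 = 1, the autocovariance is
  gamma(k) = sigma^2 * sum_{i=0..q-k} theta_i * theta_{i+k},
and rho(k) = gamma(k) / gamma(0). Sigma^2 cancels.
  numerator   = (1)*(0.246) = 0.246.
  denominator = (1)^2 + (0.552)^2 + (0.246)^2 = 1.36522.
  rho(2) = 0.246 / 1.36522 = 0.1802.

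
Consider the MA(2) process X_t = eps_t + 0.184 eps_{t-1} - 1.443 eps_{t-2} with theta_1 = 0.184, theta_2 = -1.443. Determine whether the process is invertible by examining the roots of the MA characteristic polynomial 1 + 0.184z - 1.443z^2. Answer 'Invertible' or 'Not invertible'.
\text{Not invertible}

The MA(q) characteristic polynomial is P(z) = 1 + 0.184z - 1.443z^2.
Invertibility requires all roots to lie outside the unit circle, i.e. |z| > 1 for every root.
Set 1 + (0.184) z + (-1.443) z^2 = 0, i.e. a z^2 + b z + c = 0 with a = -1.443, b = 0.184, c = 1.
Discriminant D = b^2 - 4ac = (0.184)^2 - 4*(-1.443)*1 = 0.033856 - (-5.772) = 5.805856.
D >= 0, so the roots are real: z = (-b +/- sqrt(D)) / (2a) = (-0.184 +/- 2.409534) / (-2.886).
  z_1 = (-0.184 + 2.409534) / (-2.886) = -0.7711,   |z_1| = 0.7711.
  z_2 = (-0.184 - 2.409534) / (-2.886) = 0.8987,   |z_2| = 0.8987.
Moduli of all roots: 0.7711, 0.8987.
All moduli strictly greater than 1? No.
Verdict: Not invertible.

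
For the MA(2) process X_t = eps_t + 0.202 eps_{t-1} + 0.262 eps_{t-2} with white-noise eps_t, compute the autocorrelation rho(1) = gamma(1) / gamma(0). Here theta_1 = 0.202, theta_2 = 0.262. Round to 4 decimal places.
\rho(1) = 0.2298

For an MA(q) process with theta_0 = 1, the autocovariance is
  gamma(k) = sigma^2 * sum_{i=0..q-k} theta_i * theta_{i+k},
and rho(k) = gamma(k) / gamma(0). Sigma^2 cancels.
  numerator   = (1)*(0.202) + (0.202)*(0.262) = 0.254924.
  denominator = (1)^2 + (0.202)^2 + (0.262)^2 = 1.109448.
  rho(1) = 0.254924 / 1.109448 = 0.2298.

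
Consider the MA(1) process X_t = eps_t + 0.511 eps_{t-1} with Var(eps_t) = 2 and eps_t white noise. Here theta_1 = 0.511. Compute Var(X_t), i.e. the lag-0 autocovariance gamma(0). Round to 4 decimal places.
\gamma(0) = 2.5222

For an MA(q) process X_t = eps_t + sum_i theta_i eps_{t-i} with
Var(eps_t) = sigma^2, the variance is
  gamma(0) = sigma^2 * (1 + sum_i theta_i^2).
  sum_i theta_i^2 = (0.511)^2 = 0.261121.
  gamma(0) = 2 * (1 + 0.261121) = 2 * 1.261121 = 2.522242, which rounds to 2.5222.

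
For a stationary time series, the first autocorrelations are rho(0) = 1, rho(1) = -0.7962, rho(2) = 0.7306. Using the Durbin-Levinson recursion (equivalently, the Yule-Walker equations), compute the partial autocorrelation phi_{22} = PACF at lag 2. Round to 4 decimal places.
\phi_{22} = 0.2641

The PACF at lag k is phi_{kk}, the last component of the solution
to the Yule-Walker system G_k phi = r_k where
  (G_k)_{ij} = rho(|i - j|), (r_k)_i = rho(i), i,j = 1..k.
Equivalently, Durbin-Levinson gives phi_{kk} iteratively:
  phi_{11} = rho(1)
  phi_{kk} = [rho(k) - sum_{j=1..k-1} phi_{k-1,j} rho(k-j)]
            / [1 - sum_{j=1..k-1} phi_{k-1,j} rho(j)],
  phi_{k,j} = phi_{k-1,j} - phi_{kk} phi_{k-1,k-j},  j = 1..k-1.
Step k = 1:
  phi_11 = rho(1) = -0.7962.
Step k = 2:
  phi_22 = [rho(2) - phi_11 rho(1)] / [1 - phi_11 rho(1)] = [0.7306 - (-0.7962)(-0.7962)] / [1 - (-0.7962)(-0.7962)]
         = 0.09666556 / 0.36606556 = 0.2641.
Therefore phi_{22} = 0.2641.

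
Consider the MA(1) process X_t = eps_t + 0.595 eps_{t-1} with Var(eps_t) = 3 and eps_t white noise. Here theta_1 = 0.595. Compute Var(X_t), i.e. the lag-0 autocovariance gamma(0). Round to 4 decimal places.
\gamma(0) = 4.0621

For an MA(q) process X_t = eps_t + sum_i theta_i eps_{t-i} with
Var(eps_t) = sigma^2, the variance is
  gamma(0) = sigma^2 * (1 + sum_i theta_i^2).
  sum_i theta_i^2 = (0.595)^2 = 0.354025.
  gamma(0) = 3 * (1 + 0.354025) = 3 * 1.354025 = 4.062075, which rounds to 4.0621.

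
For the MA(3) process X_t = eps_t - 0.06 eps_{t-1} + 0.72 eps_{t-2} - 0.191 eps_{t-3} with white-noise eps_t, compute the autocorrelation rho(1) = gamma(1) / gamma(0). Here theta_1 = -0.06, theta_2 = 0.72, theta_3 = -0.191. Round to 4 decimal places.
\rho(1) = -0.1545

For an MA(q) process with theta_0 = 1, the autocovariance is
  gamma(k) = sigma^2 * sum_{i=0..q-k} theta_i * theta_{i+k},
and rho(k) = gamma(k) / gamma(0). Sigma^2 cancels.
  numerator   = (1)*(-0.06) + (-0.06)*(0.72) + (0.72)*(-0.191) = -0.24072.
  denominator = (1)^2 + (-0.06)^2 + (0.72)^2 + (-0.191)^2 = 1.558481.
  rho(1) = -0.24072 / 1.558481 = -0.1545.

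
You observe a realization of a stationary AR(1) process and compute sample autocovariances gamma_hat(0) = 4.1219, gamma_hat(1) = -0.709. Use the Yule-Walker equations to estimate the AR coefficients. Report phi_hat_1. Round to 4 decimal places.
\hat\phi_{1} = -0.1720

The Yule-Walker equations for an AR(p) process read, in matrix form,
  Gamma_p phi = r_p,   with   (Gamma_p)_{ij} = gamma(|i - j|),
                       (r_p)_i = gamma(i),   i,j = 1..p.
Substitute the sample gammas (Toeplitz matrix and right-hand side of size 1):
  Gamma_p = [[4.1219]]
  r_p     = [-0.709]
With p = 1 this is the single equation gamma(0) phi_1 = gamma(1):
  phi_hat_1 = gamma(1) / gamma(0) = -0.709 / 4.1219 = -0.1720.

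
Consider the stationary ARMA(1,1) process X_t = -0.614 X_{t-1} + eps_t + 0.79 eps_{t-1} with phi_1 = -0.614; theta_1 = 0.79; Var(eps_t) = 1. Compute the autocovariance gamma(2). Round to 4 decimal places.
\gamma(2) = -0.0893

Multiply the model equation by X_{t-k} and take expectations. With theta_0 = psi_0 = 1 and psi_j the MA(infinity) weights, this gives
  gamma(k) - sum_i phi_i gamma(k-i) = c_k,
  c_k = sigma^2 * sum_{j=k..q} theta_j psi_{j-k}   (c_k = 0 for k > q),
using gamma(-m) = gamma(m).
psi-weights needed (psi_j = theta_j + sum_i phi_i psi_{j-i}):
  psi_1 = theta_1 + phi_1 = 0.79 + (-0.614) = 0.176
Right-hand sides:
  c_0 = sigma^2 (1 + theta_1 psi_1) = 1 * (1 + (0.79)(0.176)) = 1 * 1.13904 = 1.13904
  c_1 = sigma^2 theta_1 = 1 * (0.79) = 0.79
  c_2 = 0
Equations for k = 0 and k = 1 (AR order 1):
  gamma(0) = phi_1 gamma(1) + c_0
  gamma(1) = phi_1 gamma(0) + c_1
Substituting the second into the first: gamma(0) (1 - phi_1^2) = c_0 + phi_1 c_1, so
  gamma(0) = (c_0 + phi_1 c_1) / (1 - phi_1^2) = (1.13904 + (-0.614)(0.79)) / (1 - (-0.614)^2) = 0.65398 / 0.623004 = 1.04972.
  gamma(1) = phi_1 gamma(0) + c_1 = (-0.614)(1.04972) + (0.79) = 0.145472.
For k = 2 (> q): gamma(2) = phi_1 gamma(1) = (-0.614)(0.145472) = -0.08932.
Therefore gamma(2) = -0.0893 (to 4 decimal places).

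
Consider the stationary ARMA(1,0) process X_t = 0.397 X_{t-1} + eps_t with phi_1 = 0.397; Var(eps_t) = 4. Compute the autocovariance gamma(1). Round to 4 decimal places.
\gamma(1) = 1.8851

Multiply the model equation by X_{t-k} and take expectations. With theta_0 = psi_0 = 1 and psi_j the MA(infinity) weights, this gives
  gamma(k) - sum_i phi_i gamma(k-i) = c_k,
  c_k = sigma^2 * sum_{j=k..q} theta_j psi_{j-k}   (c_k = 0 for k > q),
using gamma(-m) = gamma(m).
Pure AR (q = 0): c_0 = sigma^2 = 4, c_k = 0 for k >= 1.
Equations for k = 0 and k = 1 (AR order 1):
  gamma(0) = phi_1 gamma(1) + c_0
  gamma(1) = phi_1 gamma(0) + c_1
Substituting the second into the first: gamma(0) (1 - phi_1^2) = c_0 + phi_1 c_1, so
  gamma(0) = c_0 / (1 - phi_1^2) = 4 / (1 - (0.397)^2) = 4 / 0.842391 = 4.748389.
  gamma(1) = phi_1 gamma(0) = (0.397)(4.748389) = 1.88511.
Therefore gamma(1) = 1.8851 (to 4 decimal places).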